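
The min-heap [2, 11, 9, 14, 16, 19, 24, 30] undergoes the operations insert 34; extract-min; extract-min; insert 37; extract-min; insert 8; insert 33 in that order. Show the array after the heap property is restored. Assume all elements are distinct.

[8, 14, 19, 16, 37, 34, 24, 30, 33]

insert 34:
  append 34 at index 8 → [2, 11, 9, 14, 16, 19, 24, 30, 34] (no swap needed)
extract-min → returns 2:
  remove root 2; move last element 34 to root → [34, 11, 9, 14, 16, 19, 24, 30]
  34 vs smaller child 9 at index 2, swap → [9, 11, 34, 14, 16, 19, 24, 30]
  34 vs smaller child 19 at index 5, swap → [9, 11, 19, 14, 16, 34, 24, 30]
extract-min → returns 9:
  remove root 9; move last element 30 to root → [30, 11, 19, 14, 16, 34, 24]
  30 vs smaller child 11 at index 1, swap → [11, 30, 19, 14, 16, 34, 24]
  30 vs smaller child 14 at index 3, swap → [11, 14, 19, 30, 16, 34, 24]
insert 37:
  append 37 at index 7 → [11, 14, 19, 30, 16, 34, 24, 37] (no swap needed)
extract-min → returns 11:
  remove root 11; move last element 37 to root → [37, 14, 19, 30, 16, 34, 24]
  37 vs smaller child 14 at index 1, swap → [14, 37, 19, 30, 16, 34, 24]
  37 vs smaller child 16 at index 4, swap → [14, 16, 19, 30, 37, 34, 24]
insert 8:
  append 8 at index 7 → [14, 16, 19, 30, 37, 34, 24, 8]
  8 < parent 30 at index 3, swap → [14, 16, 19, 8, 37, 34, 24, 30]
  8 < parent 16 at index 1, swap → [14, 8, 19, 16, 37, 34, 24, 30]
  8 < parent 14 at index 0, swap → [8, 14, 19, 16, 37, 34, 24, 30]
insert 33:
  append 33 at index 8 → [8, 14, 19, 16, 37, 34, 24, 30, 33] (no swap needed)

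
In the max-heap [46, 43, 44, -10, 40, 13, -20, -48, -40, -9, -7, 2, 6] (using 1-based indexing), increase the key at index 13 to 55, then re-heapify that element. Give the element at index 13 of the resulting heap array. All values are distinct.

13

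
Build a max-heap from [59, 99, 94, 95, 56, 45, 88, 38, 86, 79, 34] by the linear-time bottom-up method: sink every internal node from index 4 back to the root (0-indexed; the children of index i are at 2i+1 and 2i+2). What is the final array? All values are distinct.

[99, 95, 94, 86, 79, 45, 88, 38, 59, 56, 34]

sift down from index 4:
  56 vs larger child 79 at index 9, swap → [59, 99, 94, 95, 79, 45, 88, 38, 86, 56, 34]
sift down from index 3: already satisfies heap property
sift down from index 2: already satisfies heap property
sift down from index 1: already satisfies heap property
sift down from index 0:
  59 vs larger child 99 at index 1, swap → [99, 59, 94, 95, 79, 45, 88, 38, 86, 56, 34]
  59 vs larger child 95 at index 3, swap → [99, 95, 94, 59, 79, 45, 88, 38, 86, 56, 34]
  59 vs larger child 86 at index 8, swap → [99, 95, 94, 86, 79, 45, 88, 38, 59, 56, 34]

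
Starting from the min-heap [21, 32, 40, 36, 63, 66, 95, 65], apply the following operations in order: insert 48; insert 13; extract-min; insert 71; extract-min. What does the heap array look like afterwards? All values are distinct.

[32, 36, 40, 48, 63, 66, 95, 65, 71]

insert 48:
  append 48 at index 8 → [21, 32, 40, 36, 63, 66, 95, 65, 48] (no swap needed)
insert 13:
  append 13 at index 9 → [21, 32, 40, 36, 63, 66, 95, 65, 48, 13]
  13 < parent 63 at index 4, swap → [21, 32, 40, 36, 13, 66, 95, 65, 48, 63]
  13 < parent 32 at index 1, swap → [21, 13, 40, 36, 32, 66, 95, 65, 48, 63]
  13 < parent 21 at index 0, swap → [13, 21, 40, 36, 32, 66, 95, 65, 48, 63]
extract-min → returns 13:
  remove root 13; move last element 63 to root → [63, 21, 40, 36, 32, 66, 95, 65, 48]
  63 vs smaller child 21 at index 1, swap → [21, 63, 40, 36, 32, 66, 95, 65, 48]
  63 vs smaller child 32 at index 4, swap → [21, 32, 40, 36, 63, 66, 95, 65, 48]
insert 71:
  append 71 at index 9 → [21, 32, 40, 36, 63, 66, 95, 65, 48, 71] (no swap needed)
extract-min → returns 21:
  remove root 21; move last element 71 to root → [71, 32, 40, 36, 63, 66, 95, 65, 48]
  71 vs smaller child 32 at index 1, swap → [32, 71, 40, 36, 63, 66, 95, 65, 48]
  71 vs smaller child 36 at index 3, swap → [32, 36, 40, 71, 63, 66, 95, 65, 48]
  71 vs smaller child 48 at index 8, swap → [32, 36, 40, 48, 63, 66, 95, 65, 71]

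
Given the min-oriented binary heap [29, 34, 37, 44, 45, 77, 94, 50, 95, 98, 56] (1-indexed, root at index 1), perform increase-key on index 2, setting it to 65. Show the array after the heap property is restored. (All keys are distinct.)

set index 2 from 34 to 65 → [29, 65, 37, 44, 45, 77, 94, 50, 95, 98, 56]
65 vs smaller child 44 at index 4, swap → [29, 44, 37, 65, 45, 77, 94, 50, 95, 98, 56]
65 vs smaller child 50 at index 8, swap → [29, 44, 37, 50, 45, 77, 94, 65, 95, 98, 56]

[29, 44, 37, 50, 45, 77, 94, 65, 95, 98, 56]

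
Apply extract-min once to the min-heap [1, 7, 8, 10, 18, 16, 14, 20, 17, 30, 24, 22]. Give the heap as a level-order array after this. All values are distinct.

[7, 10, 8, 17, 18, 16, 14, 20, 22, 30, 24]

remove root 1; move last element 22 to root → [22, 7, 8, 10, 18, 16, 14, 20, 17, 30, 24]
22 vs smaller child 7 at index 1, swap → [7, 22, 8, 10, 18, 16, 14, 20, 17, 30, 24]
22 vs smaller child 10 at index 3, swap → [7, 10, 8, 22, 18, 16, 14, 20, 17, 30, 24]
22 vs smaller child 17 at index 8, swap → [7, 10, 8, 17, 18, 16, 14, 20, 22, 30, 24]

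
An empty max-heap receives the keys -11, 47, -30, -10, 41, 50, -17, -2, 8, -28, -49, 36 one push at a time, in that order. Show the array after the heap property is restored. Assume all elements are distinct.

[50, 41, 47, 8, -10, 36, -17, -11, -2, -28, -49, -30]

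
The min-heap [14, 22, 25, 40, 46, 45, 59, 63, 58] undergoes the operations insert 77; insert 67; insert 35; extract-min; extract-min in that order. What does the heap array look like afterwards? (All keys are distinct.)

insert 77:
  append 77 at index 9 → [14, 22, 25, 40, 46, 45, 59, 63, 58, 77] (no swap needed)
insert 67:
  append 67 at index 10 → [14, 22, 25, 40, 46, 45, 59, 63, 58, 77, 67] (no swap needed)
insert 35:
  append 35 at index 11 → [14, 22, 25, 40, 46, 45, 59, 63, 58, 77, 67, 35]
  35 < parent 45 at index 5, swap → [14, 22, 25, 40, 46, 35, 59, 63, 58, 77, 67, 45]
extract-min → returns 14:
  remove root 14; move last element 45 to root → [45, 22, 25, 40, 46, 35, 59, 63, 58, 77, 67]
  45 vs smaller child 22 at index 1, swap → [22, 45, 25, 40, 46, 35, 59, 63, 58, 77, 67]
  45 vs smaller child 40 at index 3, swap → [22, 40, 25, 45, 46, 35, 59, 63, 58, 77, 67]
extract-min → returns 22:
  remove root 22; move last element 67 to root → [67, 40, 25, 45, 46, 35, 59, 63, 58, 77]
  67 vs smaller child 25 at index 2, swap → [25, 40, 67, 45, 46, 35, 59, 63, 58, 77]
  67 vs smaller child 35 at index 5, swap → [25, 40, 35, 45, 46, 67, 59, 63, 58, 77]

[25, 40, 35, 45, 46, 67, 59, 63, 58, 77]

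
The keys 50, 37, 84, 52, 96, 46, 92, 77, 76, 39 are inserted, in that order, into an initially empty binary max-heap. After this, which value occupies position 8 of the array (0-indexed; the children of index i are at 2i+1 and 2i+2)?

76

Insert 50:
  append 50 at index 0 → [50] (no swap needed)
Insert 37:
  append 37 at index 1 → [50, 37] (no swap needed)
Insert 84:
  append 84 at index 2 → [50, 37, 84]
  84 > parent 50 at index 0, swap → [84, 37, 50]
Insert 52:
  append 52 at index 3 → [84, 37, 50, 52]
  52 > parent 37 at index 1, swap → [84, 52, 50, 37]
Insert 96:
  append 96 at index 4 → [84, 52, 50, 37, 96]
  96 > parent 52 at index 1, swap → [84, 96, 50, 37, 52]
  96 > parent 84 at index 0, swap → [96, 84, 50, 37, 52]
Insert 46:
  append 46 at index 5 → [96, 84, 50, 37, 52, 46] (no swap needed)
Insert 92:
  append 92 at index 6 → [96, 84, 50, 37, 52, 46, 92]
  92 > parent 50 at index 2, swap → [96, 84, 92, 37, 52, 46, 50]
Insert 77:
  append 77 at index 7 → [96, 84, 92, 37, 52, 46, 50, 77]
  77 > parent 37 at index 3, swap → [96, 84, 92, 77, 52, 46, 50, 37]
Insert 76:
  append 76 at index 8 → [96, 84, 92, 77, 52, 46, 50, 37, 76] (no swap needed)
Insert 39:
  append 39 at index 9 → [96, 84, 92, 77, 52, 46, 50, 37, 76, 39] (no swap needed)
resulting array: [96, 84, 92, 77, 52, 46, 50, 37, 76, 39]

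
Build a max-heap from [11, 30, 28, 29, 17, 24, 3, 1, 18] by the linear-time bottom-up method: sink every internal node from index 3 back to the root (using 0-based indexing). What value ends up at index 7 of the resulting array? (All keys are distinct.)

1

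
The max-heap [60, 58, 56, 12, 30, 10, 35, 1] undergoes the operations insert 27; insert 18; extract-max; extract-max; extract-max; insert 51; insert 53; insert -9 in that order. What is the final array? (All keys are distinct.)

insert 27:
  append 27 at index 8 → [60, 58, 56, 12, 30, 10, 35, 1, 27]
  27 > parent 12 at index 3, swap → [60, 58, 56, 27, 30, 10, 35, 1, 12]
insert 18:
  append 18 at index 9 → [60, 58, 56, 27, 30, 10, 35, 1, 12, 18] (no swap needed)
extract-max → returns 60:
  remove root 60; move last element 18 to root → [18, 58, 56, 27, 30, 10, 35, 1, 12]
  18 vs larger child 58 at index 1, swap → [58, 18, 56, 27, 30, 10, 35, 1, 12]
  18 vs larger child 30 at index 4, swap → [58, 30, 56, 27, 18, 10, 35, 1, 12]
extract-max → returns 58:
  remove root 58; move last element 12 to root → [12, 30, 56, 27, 18, 10, 35, 1]
  12 vs larger child 56 at index 2, swap → [56, 30, 12, 27, 18, 10, 35, 1]
  12 vs larger child 35 at index 6, swap → [56, 30, 35, 27, 18, 10, 12, 1]
extract-max → returns 56:
  remove root 56; move last element 1 to root → [1, 30, 35, 27, 18, 10, 12]
  1 vs larger child 35 at index 2, swap → [35, 30, 1, 27, 18, 10, 12]
  1 vs larger child 12 at index 6, swap → [35, 30, 12, 27, 18, 10, 1]
insert 51:
  append 51 at index 7 → [35, 30, 12, 27, 18, 10, 1, 51]
  51 > parent 27 at index 3, swap → [35, 30, 12, 51, 18, 10, 1, 27]
  51 > parent 30 at index 1, swap → [35, 51, 12, 30, 18, 10, 1, 27]
  51 > parent 35 at index 0, swap → [51, 35, 12, 30, 18, 10, 1, 27]
insert 53:
  append 53 at index 8 → [51, 35, 12, 30, 18, 10, 1, 27, 53]
  53 > parent 30 at index 3, swap → [51, 35, 12, 53, 18, 10, 1, 27, 30]
  53 > parent 35 at index 1, swap → [51, 53, 12, 35, 18, 10, 1, 27, 30]
  53 > parent 51 at index 0, swap → [53, 51, 12, 35, 18, 10, 1, 27, 30]
insert -9:
  append -9 at index 9 → [53, 51, 12, 35, 18, 10, 1, 27, 30, -9] (no swap needed)

[53, 51, 12, 35, 18, 10, 1, 27, 30, -9]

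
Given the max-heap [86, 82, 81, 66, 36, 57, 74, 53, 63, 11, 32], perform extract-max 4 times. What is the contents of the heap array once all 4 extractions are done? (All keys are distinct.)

extract-max #1 returns 86:
  remove root 86; move last element 32 to root → [32, 82, 81, 66, 36, 57, 74, 53, 63, 11]
  32 vs larger child 82 at index 1, swap → [82, 32, 81, 66, 36, 57, 74, 53, 63, 11]
  32 vs larger child 66 at index 3, swap → [82, 66, 81, 32, 36, 57, 74, 53, 63, 11]
  32 vs larger child 63 at index 8, swap → [82, 66, 81, 63, 36, 57, 74, 53, 32, 11]
extract-max #2 returns 82:
  remove root 82; move last element 11 to root → [11, 66, 81, 63, 36, 57, 74, 53, 32]
  11 vs larger child 81 at index 2, swap → [81, 66, 11, 63, 36, 57, 74, 53, 32]
  11 vs larger child 74 at index 6, swap → [81, 66, 74, 63, 36, 57, 11, 53, 32]
extract-max #3 returns 81:
  remove root 81; move last element 32 to root → [32, 66, 74, 63, 36, 57, 11, 53]
  32 vs larger child 74 at index 2, swap → [74, 66, 32, 63, 36, 57, 11, 53]
  32 vs larger child 57 at index 5, swap → [74, 66, 57, 63, 36, 32, 11, 53]
extract-max #4 returns 74:
  remove root 74; move last element 53 to root → [53, 66, 57, 63, 36, 32, 11]
  53 vs larger child 66 at index 1, swap → [66, 53, 57, 63, 36, 32, 11]
  53 vs larger child 63 at index 3, swap → [66, 63, 57, 53, 36, 32, 11]

[66, 63, 57, 53, 36, 32, 11]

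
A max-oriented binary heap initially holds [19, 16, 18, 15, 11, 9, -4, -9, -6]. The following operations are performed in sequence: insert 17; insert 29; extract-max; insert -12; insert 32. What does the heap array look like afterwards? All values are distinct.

[32, 17, 19, 15, 16, 18, -4, -9, -6, 11, -12, 9]

insert 17:
  append 17 at index 9 → [19, 16, 18, 15, 11, 9, -4, -9, -6, 17]
  17 > parent 11 at index 4, swap → [19, 16, 18, 15, 17, 9, -4, -9, -6, 11]
  17 > parent 16 at index 1, swap → [19, 17, 18, 15, 16, 9, -4, -9, -6, 11]
insert 29:
  append 29 at index 10 → [19, 17, 18, 15, 16, 9, -4, -9, -6, 11, 29]
  29 > parent 16 at index 4, swap → [19, 17, 18, 15, 29, 9, -4, -9, -6, 11, 16]
  29 > parent 17 at index 1, swap → [19, 29, 18, 15, 17, 9, -4, -9, -6, 11, 16]
  29 > parent 19 at index 0, swap → [29, 19, 18, 15, 17, 9, -4, -9, -6, 11, 16]
extract-max → returns 29:
  remove root 29; move last element 16 to root → [16, 19, 18, 15, 17, 9, -4, -9, -6, 11]
  16 vs larger child 19 at index 1, swap → [19, 16, 18, 15, 17, 9, -4, -9, -6, 11]
  16 vs larger child 17 at index 4, swap → [19, 17, 18, 15, 16, 9, -4, -9, -6, 11]
insert -12:
  append -12 at index 10 → [19, 17, 18, 15, 16, 9, -4, -9, -6, 11, -12] (no swap needed)
insert 32:
  append 32 at index 11 → [19, 17, 18, 15, 16, 9, -4, -9, -6, 11, -12, 32]
  32 > parent 9 at index 5, swap → [19, 17, 18, 15, 16, 32, -4, -9, -6, 11, -12, 9]
  32 > parent 18 at index 2, swap → [19, 17, 32, 15, 16, 18, -4, -9, -6, 11, -12, 9]
  32 > parent 19 at index 0, swap → [32, 17, 19, 15, 16, 18, -4, -9, -6, 11, -12, 9]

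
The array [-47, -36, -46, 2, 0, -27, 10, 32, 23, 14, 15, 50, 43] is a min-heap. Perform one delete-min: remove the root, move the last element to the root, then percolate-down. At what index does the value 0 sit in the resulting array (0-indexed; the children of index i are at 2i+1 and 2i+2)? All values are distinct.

4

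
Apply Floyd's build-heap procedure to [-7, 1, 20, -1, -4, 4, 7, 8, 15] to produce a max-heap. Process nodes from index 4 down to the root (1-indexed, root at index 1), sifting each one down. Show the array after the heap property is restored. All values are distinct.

[20, 15, 7, 8, -4, 4, -7, 1, -1]

sift down from index 4:
  -1 vs larger child 15 at index 9, swap → [-7, 1, 20, 15, -4, 4, 7, 8, -1]
sift down from index 3: already satisfies heap property
sift down from index 2:
  1 vs larger child 15 at index 4, swap → [-7, 15, 20, 1, -4, 4, 7, 8, -1]
  1 vs larger child 8 at index 8, swap → [-7, 15, 20, 8, -4, 4, 7, 1, -1]
sift down from index 1:
  -7 vs larger child 20 at index 3, swap → [20, 15, -7, 8, -4, 4, 7, 1, -1]
  -7 vs larger child 7 at index 7, swap → [20, 15, 7, 8, -4, 4, -7, 1, -1]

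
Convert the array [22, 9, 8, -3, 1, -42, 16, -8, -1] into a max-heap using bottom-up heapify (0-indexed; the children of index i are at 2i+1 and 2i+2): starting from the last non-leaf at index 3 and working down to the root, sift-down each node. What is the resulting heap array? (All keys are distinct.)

[22, 9, 16, -1, 1, -42, 8, -8, -3]

sift down from index 3:
  -3 vs larger child -1 at index 8, swap → [22, 9, 8, -1, 1, -42, 16, -8, -3]
sift down from index 2:
  8 vs larger child 16 at index 6, swap → [22, 9, 16, -1, 1, -42, 8, -8, -3]
sift down from index 1: already satisfies heap property
sift down from index 0: already satisfies heap property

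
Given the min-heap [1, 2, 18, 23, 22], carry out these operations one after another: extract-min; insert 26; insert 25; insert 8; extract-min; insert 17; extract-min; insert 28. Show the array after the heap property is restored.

[17, 22, 18, 23, 26, 25, 28]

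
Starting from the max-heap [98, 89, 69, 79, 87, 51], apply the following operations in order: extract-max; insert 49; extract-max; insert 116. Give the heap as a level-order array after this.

[116, 79, 87, 49, 51, 69]

extract-max → returns 98:
  remove root 98; move last element 51 to root → [51, 89, 69, 79, 87]
  51 vs larger child 89 at index 1, swap → [89, 51, 69, 79, 87]
  51 vs larger child 87 at index 4, swap → [89, 87, 69, 79, 51]
insert 49:
  append 49 at index 5 → [89, 87, 69, 79, 51, 49] (no swap needed)
extract-max → returns 89:
  remove root 89; move last element 49 to root → [49, 87, 69, 79, 51]
  49 vs larger child 87 at index 1, swap → [87, 49, 69, 79, 51]
  49 vs larger child 79 at index 3, swap → [87, 79, 69, 49, 51]
insert 116:
  append 116 at index 5 → [87, 79, 69, 49, 51, 116]
  116 > parent 69 at index 2, swap → [87, 79, 116, 49, 51, 69]
  116 > parent 87 at index 0, swap → [116, 79, 87, 49, 51, 69]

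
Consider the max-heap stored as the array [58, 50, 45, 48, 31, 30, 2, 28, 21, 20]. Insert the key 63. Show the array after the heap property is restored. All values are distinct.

append 63 at index 10 → [58, 50, 45, 48, 31, 30, 2, 28, 21, 20, 63]
63 > parent 31 at index 4, swap → [58, 50, 45, 48, 63, 30, 2, 28, 21, 20, 31]
63 > parent 50 at index 1, swap → [58, 63, 45, 48, 50, 30, 2, 28, 21, 20, 31]
63 > parent 58 at index 0, swap → [63, 58, 45, 48, 50, 30, 2, 28, 21, 20, 31]

[63, 58, 45, 48, 50, 30, 2, 28, 21, 20, 31]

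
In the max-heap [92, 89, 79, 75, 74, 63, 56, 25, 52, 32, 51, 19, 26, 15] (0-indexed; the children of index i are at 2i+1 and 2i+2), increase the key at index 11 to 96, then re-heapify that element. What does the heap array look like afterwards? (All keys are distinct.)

[96, 89, 92, 75, 74, 79, 56, 25, 52, 32, 51, 63, 26, 15]

set index 11 from 19 to 96 → [92, 89, 79, 75, 74, 63, 56, 25, 52, 32, 51, 96, 26, 15]
96 > parent 63 at index 5, swap → [92, 89, 79, 75, 74, 96, 56, 25, 52, 32, 51, 63, 26, 15]
96 > parent 79 at index 2, swap → [92, 89, 96, 75, 74, 79, 56, 25, 52, 32, 51, 63, 26, 15]
96 > parent 92 at index 0, swap → [96, 89, 92, 75, 74, 79, 56, 25, 52, 32, 51, 63, 26, 15]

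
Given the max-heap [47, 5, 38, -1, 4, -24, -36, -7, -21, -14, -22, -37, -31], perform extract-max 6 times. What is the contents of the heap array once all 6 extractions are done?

[-14, -21, -24, -22, -37, -31, -36]

extract-max #1 returns 47:
  remove root 47; move last element -31 to root → [-31, 5, 38, -1, 4, -24, -36, -7, -21, -14, -22, -37]
  -31 vs larger child 38 at index 2, swap → [38, 5, -31, -1, 4, -24, -36, -7, -21, -14, -22, -37]
  -31 vs larger child -24 at index 5, swap → [38, 5, -24, -1, 4, -31, -36, -7, -21, -14, -22, -37]
extract-max #2 returns 38:
  remove root 38; move last element -37 to root → [-37, 5, -24, -1, 4, -31, -36, -7, -21, -14, -22]
  -37 vs larger child 5 at index 1, swap → [5, -37, -24, -1, 4, -31, -36, -7, -21, -14, -22]
  -37 vs larger child 4 at index 4, swap → [5, 4, -24, -1, -37, -31, -36, -7, -21, -14, -22]
  -37 vs larger child -14 at index 9, swap → [5, 4, -24, -1, -14, -31, -36, -7, -21, -37, -22]
extract-max #3 returns 5:
  remove root 5; move last element -22 to root → [-22, 4, -24, -1, -14, -31, -36, -7, -21, -37]
  -22 vs larger child 4 at index 1, swap → [4, -22, -24, -1, -14, -31, -36, -7, -21, -37]
  -22 vs larger child -1 at index 3, swap → [4, -1, -24, -22, -14, -31, -36, -7, -21, -37]
  -22 vs larger child -7 at index 7, swap → [4, -1, -24, -7, -14, -31, -36, -22, -21, -37]
extract-max #4 returns 4:
  remove root 4; move last element -37 to root → [-37, -1, -24, -7, -14, -31, -36, -22, -21]
  -37 vs larger child -1 at index 1, swap → [-1, -37, -24, -7, -14, -31, -36, -22, -21]
  -37 vs larger child -7 at index 3, swap → [-1, -7, -24, -37, -14, -31, -36, -22, -21]
  -37 vs larger child -21 at index 8, swap → [-1, -7, -24, -21, -14, -31, -36, -22, -37]
extract-max #5 returns -1:
  remove root -1; move last element -37 to root → [-37, -7, -24, -21, -14, -31, -36, -22]
  -37 vs larger child -7 at index 1, swap → [-7, -37, -24, -21, -14, -31, -36, -22]
  -37 vs larger child -14 at index 4, swap → [-7, -14, -24, -21, -37, -31, -36, -22]
extract-max #6 returns -7:
  remove root -7; move last element -22 to root → [-22, -14, -24, -21, -37, -31, -36]
  -22 vs larger child -14 at index 1, swap → [-14, -22, -24, -21, -37, -31, -36]
  -22 vs larger child -21 at index 3, swap → [-14, -21, -24, -22, -37, -31, -36]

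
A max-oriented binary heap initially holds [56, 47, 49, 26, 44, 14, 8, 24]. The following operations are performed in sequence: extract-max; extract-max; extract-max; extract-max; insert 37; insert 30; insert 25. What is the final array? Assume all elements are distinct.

[37, 26, 30, 8, 14, 24, 25]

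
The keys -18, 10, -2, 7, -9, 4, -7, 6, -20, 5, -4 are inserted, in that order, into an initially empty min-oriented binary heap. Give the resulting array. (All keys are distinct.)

[-20, -18, -7, -9, -4, 4, -2, 10, 6, 7, 5]

Insert -18:
  append -18 at index 0 → [-18] (no swap needed)
Insert 10:
  append 10 at index 1 → [-18, 10] (no swap needed)
Insert -2:
  append -2 at index 2 → [-18, 10, -2] (no swap needed)
Insert 7:
  append 7 at index 3 → [-18, 10, -2, 7]
  7 < parent 10 at index 1, swap → [-18, 7, -2, 10]
Insert -9:
  append -9 at index 4 → [-18, 7, -2, 10, -9]
  -9 < parent 7 at index 1, swap → [-18, -9, -2, 10, 7]
Insert 4:
  append 4 at index 5 → [-18, -9, -2, 10, 7, 4] (no swap needed)
Insert -7:
  append -7 at index 6 → [-18, -9, -2, 10, 7, 4, -7]
  -7 < parent -2 at index 2, swap → [-18, -9, -7, 10, 7, 4, -2]
Insert 6:
  append 6 at index 7 → [-18, -9, -7, 10, 7, 4, -2, 6]
  6 < parent 10 at index 3, swap → [-18, -9, -7, 6, 7, 4, -2, 10]
Insert -20:
  append -20 at index 8 → [-18, -9, -7, 6, 7, 4, -2, 10, -20]
  -20 < parent 6 at index 3, swap → [-18, -9, -7, -20, 7, 4, -2, 10, 6]
  -20 < parent -9 at index 1, swap → [-18, -20, -7, -9, 7, 4, -2, 10, 6]
  -20 < parent -18 at index 0, swap → [-20, -18, -7, -9, 7, 4, -2, 10, 6]
Insert 5:
  append 5 at index 9 → [-20, -18, -7, -9, 7, 4, -2, 10, 6, 5]
  5 < parent 7 at index 4, swap → [-20, -18, -7, -9, 5, 4, -2, 10, 6, 7]
Insert -4:
  append -4 at index 10 → [-20, -18, -7, -9, 5, 4, -2, 10, 6, 7, -4]
  -4 < parent 5 at index 4, swap → [-20, -18, -7, -9, -4, 4, -2, 10, 6, 7, 5]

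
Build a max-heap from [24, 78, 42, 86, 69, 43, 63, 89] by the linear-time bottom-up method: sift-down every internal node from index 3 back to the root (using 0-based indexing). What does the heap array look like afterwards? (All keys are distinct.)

[89, 86, 63, 78, 69, 43, 42, 24]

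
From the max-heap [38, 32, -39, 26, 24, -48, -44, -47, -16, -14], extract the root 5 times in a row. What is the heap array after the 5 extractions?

[-16, -44, -39, -47, -48]

extract-max #1 returns 38:
  remove root 38; move last element -14 to root → [-14, 32, -39, 26, 24, -48, -44, -47, -16]
  -14 vs larger child 32 at index 1, swap → [32, -14, -39, 26, 24, -48, -44, -47, -16]
  -14 vs larger child 26 at index 3, swap → [32, 26, -39, -14, 24, -48, -44, -47, -16]
extract-max #2 returns 32:
  remove root 32; move last element -16 to root → [-16, 26, -39, -14, 24, -48, -44, -47]
  -16 vs larger child 26 at index 1, swap → [26, -16, -39, -14, 24, -48, -44, -47]
  -16 vs larger child 24 at index 4, swap → [26, 24, -39, -14, -16, -48, -44, -47]
extract-max #3 returns 26:
  remove root 26; move last element -47 to root → [-47, 24, -39, -14, -16, -48, -44]
  -47 vs larger child 24 at index 1, swap → [24, -47, -39, -14, -16, -48, -44]
  -47 vs larger child -14 at index 3, swap → [24, -14, -39, -47, -16, -48, -44]
extract-max #4 returns 24:
  remove root 24; move last element -44 to root → [-44, -14, -39, -47, -16, -48]
  -44 vs larger child -14 at index 1, swap → [-14, -44, -39, -47, -16, -48]
  -44 vs larger child -16 at index 4, swap → [-14, -16, -39, -47, -44, -48]
extract-max #5 returns -14:
  remove root -14; move last element -48 to root → [-48, -16, -39, -47, -44]
  -48 vs larger child -16 at index 1, swap → [-16, -48, -39, -47, -44]
  -48 vs larger child -44 at index 4, swap → [-16, -44, -39, -47, -48]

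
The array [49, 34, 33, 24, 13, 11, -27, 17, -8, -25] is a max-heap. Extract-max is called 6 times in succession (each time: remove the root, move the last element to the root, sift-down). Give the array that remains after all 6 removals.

extract-max #1 returns 49:
  remove root 49; move last element -25 to root → [-25, 34, 33, 24, 13, 11, -27, 17, -8]
  -25 vs larger child 34 at index 1, swap → [34, -25, 33, 24, 13, 11, -27, 17, -8]
  -25 vs larger child 24 at index 3, swap → [34, 24, 33, -25, 13, 11, -27, 17, -8]
  -25 vs larger child 17 at index 7, swap → [34, 24, 33, 17, 13, 11, -27, -25, -8]
extract-max #2 returns 34:
  remove root 34; move last element -8 to root → [-8, 24, 33, 17, 13, 11, -27, -25]
  -8 vs larger child 33 at index 2, swap → [33, 24, -8, 17, 13, 11, -27, -25]
  -8 vs larger child 11 at index 5, swap → [33, 24, 11, 17, 13, -8, -27, -25]
extract-max #3 returns 33:
  remove root 33; move last element -25 to root → [-25, 24, 11, 17, 13, -8, -27]
  -25 vs larger child 24 at index 1, swap → [24, -25, 11, 17, 13, -8, -27]
  -25 vs larger child 17 at index 3, swap → [24, 17, 11, -25, 13, -8, -27]
extract-max #4 returns 24:
  remove root 24; move last element -27 to root → [-27, 17, 11, -25, 13, -8]
  -27 vs larger child 17 at index 1, swap → [17, -27, 11, -25, 13, -8]
  -27 vs larger child 13 at index 4, swap → [17, 13, 11, -25, -27, -8]
extract-max #5 returns 17:
  remove root 17; move last element -8 to root → [-8, 13, 11, -25, -27]
  -8 vs larger child 13 at index 1, swap → [13, -8, 11, -25, -27]
extract-max #6 returns 13:
  remove root 13; move last element -27 to root → [-27, -8, 11, -25]
  -27 vs larger child 11 at index 2, swap → [11, -8, -27, -25]

[11, -8, -27, -25]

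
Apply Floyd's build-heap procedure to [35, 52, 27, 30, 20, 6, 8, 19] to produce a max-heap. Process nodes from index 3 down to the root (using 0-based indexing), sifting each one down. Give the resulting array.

[52, 35, 27, 30, 20, 6, 8, 19]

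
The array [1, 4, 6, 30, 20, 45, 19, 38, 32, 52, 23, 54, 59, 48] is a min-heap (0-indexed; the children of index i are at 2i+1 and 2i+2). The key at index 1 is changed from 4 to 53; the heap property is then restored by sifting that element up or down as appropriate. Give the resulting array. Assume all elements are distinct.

set index 1 from 4 to 53 → [1, 53, 6, 30, 20, 45, 19, 38, 32, 52, 23, 54, 59, 48]
53 vs smaller child 20 at index 4, swap → [1, 20, 6, 30, 53, 45, 19, 38, 32, 52, 23, 54, 59, 48]
53 vs smaller child 23 at index 10, swap → [1, 20, 6, 30, 23, 45, 19, 38, 32, 52, 53, 54, 59, 48]

[1, 20, 6, 30, 23, 45, 19, 38, 32, 52, 53, 54, 59, 48]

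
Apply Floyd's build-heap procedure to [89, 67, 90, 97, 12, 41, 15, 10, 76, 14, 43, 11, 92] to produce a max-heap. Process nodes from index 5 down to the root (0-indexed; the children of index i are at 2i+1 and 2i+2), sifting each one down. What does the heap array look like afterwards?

[97, 89, 92, 76, 43, 90, 15, 10, 67, 14, 12, 11, 41]

sift down from index 5:
  41 vs larger child 92 at index 12, swap → [89, 67, 90, 97, 12, 92, 15, 10, 76, 14, 43, 11, 41]
sift down from index 4:
  12 vs larger child 43 at index 10, swap → [89, 67, 90, 97, 43, 92, 15, 10, 76, 14, 12, 11, 41]
sift down from index 3: already satisfies heap property
sift down from index 2:
  90 vs larger child 92 at index 5, swap → [89, 67, 92, 97, 43, 90, 15, 10, 76, 14, 12, 11, 41]
sift down from index 1:
  67 vs larger child 97 at index 3, swap → [89, 97, 92, 67, 43, 90, 15, 10, 76, 14, 12, 11, 41]
  67 vs larger child 76 at index 8, swap → [89, 97, 92, 76, 43, 90, 15, 10, 67, 14, 12, 11, 41]
sift down from index 0:
  89 vs larger child 97 at index 1, swap → [97, 89, 92, 76, 43, 90, 15, 10, 67, 14, 12, 11, 41]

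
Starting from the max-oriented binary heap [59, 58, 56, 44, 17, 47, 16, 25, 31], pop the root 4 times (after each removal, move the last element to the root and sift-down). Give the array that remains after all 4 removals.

[44, 31, 25, 16, 17]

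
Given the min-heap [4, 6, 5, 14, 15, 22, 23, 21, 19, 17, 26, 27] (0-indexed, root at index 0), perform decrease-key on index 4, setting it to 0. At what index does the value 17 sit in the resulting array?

set index 4 from 15 to 0 → [4, 6, 5, 14, 0, 22, 23, 21, 19, 17, 26, 27]
0 < parent 6 at index 1, swap → [4, 0, 5, 14, 6, 22, 23, 21, 19, 17, 26, 27]
0 < parent 4 at index 0, swap → [0, 4, 5, 14, 6, 22, 23, 21, 19, 17, 26, 27]
resulting array: [0, 4, 5, 14, 6, 22, 23, 21, 19, 17, 26, 27]

9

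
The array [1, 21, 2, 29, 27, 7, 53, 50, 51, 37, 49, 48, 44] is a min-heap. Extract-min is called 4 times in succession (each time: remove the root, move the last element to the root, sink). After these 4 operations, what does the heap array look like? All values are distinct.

[27, 29, 44, 49, 37, 48, 53, 50, 51]

extract-min #1 returns 1:
  remove root 1; move last element 44 to root → [44, 21, 2, 29, 27, 7, 53, 50, 51, 37, 49, 48]
  44 vs smaller child 2 at index 2, swap → [2, 21, 44, 29, 27, 7, 53, 50, 51, 37, 49, 48]
  44 vs smaller child 7 at index 5, swap → [2, 21, 7, 29, 27, 44, 53, 50, 51, 37, 49, 48]
extract-min #2 returns 2:
  remove root 2; move last element 48 to root → [48, 21, 7, 29, 27, 44, 53, 50, 51, 37, 49]
  48 vs smaller child 7 at index 2, swap → [7, 21, 48, 29, 27, 44, 53, 50, 51, 37, 49]
  48 vs smaller child 44 at index 5, swap → [7, 21, 44, 29, 27, 48, 53, 50, 51, 37, 49]
extract-min #3 returns 7:
  remove root 7; move last element 49 to root → [49, 21, 44, 29, 27, 48, 53, 50, 51, 37]
  49 vs smaller child 21 at index 1, swap → [21, 49, 44, 29, 27, 48, 53, 50, 51, 37]
  49 vs smaller child 27 at index 4, swap → [21, 27, 44, 29, 49, 48, 53, 50, 51, 37]
  49 vs only child 37 at index 9, swap → [21, 27, 44, 29, 37, 48, 53, 50, 51, 49]
extract-min #4 returns 21:
  remove root 21; move last element 49 to root → [49, 27, 44, 29, 37, 48, 53, 50, 51]
  49 vs smaller child 27 at index 1, swap → [27, 49, 44, 29, 37, 48, 53, 50, 51]
  49 vs smaller child 29 at index 3, swap → [27, 29, 44, 49, 37, 48, 53, 50, 51]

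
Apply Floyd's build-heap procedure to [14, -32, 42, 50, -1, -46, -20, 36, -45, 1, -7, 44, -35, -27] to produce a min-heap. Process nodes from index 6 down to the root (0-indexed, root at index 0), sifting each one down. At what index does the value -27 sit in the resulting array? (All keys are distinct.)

sift down from index 6:
  -20 vs only child -27 at index 13, swap → [14, -32, 42, 50, -1, -46, -27, 36, -45, 1, -7, 44, -35, -20]
sift down from index 5: already satisfies heap property
sift down from index 4:
  -1 vs smaller child -7 at index 10, swap → [14, -32, 42, 50, -7, -46, -27, 36, -45, 1, -1, 44, -35, -20]
sift down from index 3:
  50 vs smaller child -45 at index 8, swap → [14, -32, 42, -45, -7, -46, -27, 36, 50, 1, -1, 44, -35, -20]
sift down from index 2:
  42 vs smaller child -46 at index 5, swap → [14, -32, -46, -45, -7, 42, -27, 36, 50, 1, -1, 44, -35, -20]
  42 vs smaller child -35 at index 12, swap → [14, -32, -46, -45, -7, -35, -27, 36, 50, 1, -1, 44, 42, -20]
sift down from index 1:
  -32 vs smaller child -45 at index 3, swap → [14, -45, -46, -32, -7, -35, -27, 36, 50, 1, -1, 44, 42, -20]
sift down from index 0:
  14 vs smaller child -46 at index 2, swap → [-46, -45, 14, -32, -7, -35, -27, 36, 50, 1, -1, 44, 42, -20]
  14 vs smaller child -35 at index 5, swap → [-46, -45, -35, -32, -7, 14, -27, 36, 50, 1, -1, 44, 42, -20]
resulting array: [-46, -45, -35, -32, -7, 14, -27, 36, 50, 1, -1, 44, 42, -20]

6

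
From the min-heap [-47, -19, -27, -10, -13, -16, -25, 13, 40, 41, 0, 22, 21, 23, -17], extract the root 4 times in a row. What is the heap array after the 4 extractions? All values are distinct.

extract-min #1 returns -47:
  remove root -47; move last element -17 to root → [-17, -19, -27, -10, -13, -16, -25, 13, 40, 41, 0, 22, 21, 23]
  -17 vs smaller child -27 at index 2, swap → [-27, -19, -17, -10, -13, -16, -25, 13, 40, 41, 0, 22, 21, 23]
  -17 vs smaller child -25 at index 6, swap → [-27, -19, -25, -10, -13, -16, -17, 13, 40, 41, 0, 22, 21, 23]
extract-min #2 returns -27:
  remove root -27; move last element 23 to root → [23, -19, -25, -10, -13, -16, -17, 13, 40, 41, 0, 22, 21]
  23 vs smaller child -25 at index 2, swap → [-25, -19, 23, -10, -13, -16, -17, 13, 40, 41, 0, 22, 21]
  23 vs smaller child -17 at index 6, swap → [-25, -19, -17, -10, -13, -16, 23, 13, 40, 41, 0, 22, 21]
extract-min #3 returns -25:
  remove root -25; move last element 21 to root → [21, -19, -17, -10, -13, -16, 23, 13, 40, 41, 0, 22]
  21 vs smaller child -19 at index 1, swap → [-19, 21, -17, -10, -13, -16, 23, 13, 40, 41, 0, 22]
  21 vs smaller child -13 at index 4, swap → [-19, -13, -17, -10, 21, -16, 23, 13, 40, 41, 0, 22]
  21 vs smaller child 0 at index 10, swap → [-19, -13, -17, -10, 0, -16, 23, 13, 40, 41, 21, 22]
extract-min #4 returns -19:
  remove root -19; move last element 22 to root → [22, -13, -17, -10, 0, -16, 23, 13, 40, 41, 21]
  22 vs smaller child -17 at index 2, swap → [-17, -13, 22, -10, 0, -16, 23, 13, 40, 41, 21]
  22 vs smaller child -16 at index 5, swap → [-17, -13, -16, -10, 0, 22, 23, 13, 40, 41, 21]

[-17, -13, -16, -10, 0, 22, 23, 13, 40, 41, 21]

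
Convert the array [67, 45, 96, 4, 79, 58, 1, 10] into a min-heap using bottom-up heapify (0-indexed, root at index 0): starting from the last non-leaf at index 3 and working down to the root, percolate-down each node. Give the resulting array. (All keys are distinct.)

[1, 4, 58, 10, 79, 67, 96, 45]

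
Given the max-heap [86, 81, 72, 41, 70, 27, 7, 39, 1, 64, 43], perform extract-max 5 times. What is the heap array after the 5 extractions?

extract-max #1 returns 86:
  remove root 86; move last element 43 to root → [43, 81, 72, 41, 70, 27, 7, 39, 1, 64]
  43 vs larger child 81 at index 1, swap → [81, 43, 72, 41, 70, 27, 7, 39, 1, 64]
  43 vs larger child 70 at index 4, swap → [81, 70, 72, 41, 43, 27, 7, 39, 1, 64]
  43 vs only child 64 at index 9, swap → [81, 70, 72, 41, 64, 27, 7, 39, 1, 43]
extract-max #2 returns 81:
  remove root 81; move last element 43 to root → [43, 70, 72, 41, 64, 27, 7, 39, 1]
  43 vs larger child 72 at index 2, swap → [72, 70, 43, 41, 64, 27, 7, 39, 1]
extract-max #3 returns 72:
  remove root 72; move last element 1 to root → [1, 70, 43, 41, 64, 27, 7, 39]
  1 vs larger child 70 at index 1, swap → [70, 1, 43, 41, 64, 27, 7, 39]
  1 vs larger child 64 at index 4, swap → [70, 64, 43, 41, 1, 27, 7, 39]
extract-max #4 returns 70:
  remove root 70; move last element 39 to root → [39, 64, 43, 41, 1, 27, 7]
  39 vs larger child 64 at index 1, swap → [64, 39, 43, 41, 1, 27, 7]
  39 vs larger child 41 at index 3, swap → [64, 41, 43, 39, 1, 27, 7]
extract-max #5 returns 64:
  remove root 64; move last element 7 to root → [7, 41, 43, 39, 1, 27]
  7 vs larger child 43 at index 2, swap → [43, 41, 7, 39, 1, 27]
  7 vs only child 27 at index 5, swap → [43, 41, 27, 39, 1, 7]

[43, 41, 27, 39, 1, 7]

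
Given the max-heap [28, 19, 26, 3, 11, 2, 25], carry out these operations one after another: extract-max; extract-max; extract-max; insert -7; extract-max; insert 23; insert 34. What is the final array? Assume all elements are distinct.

[34, 11, 23, -7, 3, 2]

extract-max → returns 28:
  remove root 28; move last element 25 to root → [25, 19, 26, 3, 11, 2]
  25 vs larger child 26 at index 2, swap → [26, 19, 25, 3, 11, 2]
extract-max → returns 26:
  remove root 26; move last element 2 to root → [2, 19, 25, 3, 11]
  2 vs larger child 25 at index 2, swap → [25, 19, 2, 3, 11]
extract-max → returns 25:
  remove root 25; move last element 11 to root → [11, 19, 2, 3]
  11 vs larger child 19 at index 1, swap → [19, 11, 2, 3]
insert -7:
  append -7 at index 4 → [19, 11, 2, 3, -7] (no swap needed)
extract-max → returns 19:
  remove root 19; move last element -7 to root → [-7, 11, 2, 3]
  -7 vs larger child 11 at index 1, swap → [11, -7, 2, 3]
  -7 vs only child 3 at index 3, swap → [11, 3, 2, -7]
insert 23:
  append 23 at index 4 → [11, 3, 2, -7, 23]
  23 > parent 3 at index 1, swap → [11, 23, 2, -7, 3]
  23 > parent 11 at index 0, swap → [23, 11, 2, -7, 3]
insert 34:
  append 34 at index 5 → [23, 11, 2, -7, 3, 34]
  34 > parent 2 at index 2, swap → [23, 11, 34, -7, 3, 2]
  34 > parent 23 at index 0, swap → [34, 11, 23, -7, 3, 2]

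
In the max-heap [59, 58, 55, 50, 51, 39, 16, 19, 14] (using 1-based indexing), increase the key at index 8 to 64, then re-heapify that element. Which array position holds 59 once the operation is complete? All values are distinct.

set index 8 from 19 to 64 → [59, 58, 55, 50, 51, 39, 16, 64, 14]
64 > parent 50 at index 4, swap → [59, 58, 55, 64, 51, 39, 16, 50, 14]
64 > parent 58 at index 2, swap → [59, 64, 55, 58, 51, 39, 16, 50, 14]
64 > parent 59 at index 1, swap → [64, 59, 55, 58, 51, 39, 16, 50, 14]
resulting array: [64, 59, 55, 58, 51, 39, 16, 50, 14]

2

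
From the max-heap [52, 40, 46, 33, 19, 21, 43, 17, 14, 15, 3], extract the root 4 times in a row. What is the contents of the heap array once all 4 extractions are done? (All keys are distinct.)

[33, 19, 21, 17, 14, 15, 3]

extract-max #1 returns 52:
  remove root 52; move last element 3 to root → [3, 40, 46, 33, 19, 21, 43, 17, 14, 15]
  3 vs larger child 46 at index 2, swap → [46, 40, 3, 33, 19, 21, 43, 17, 14, 15]
  3 vs larger child 43 at index 6, swap → [46, 40, 43, 33, 19, 21, 3, 17, 14, 15]
extract-max #2 returns 46:
  remove root 46; move last element 15 to root → [15, 40, 43, 33, 19, 21, 3, 17, 14]
  15 vs larger child 43 at index 2, swap → [43, 40, 15, 33, 19, 21, 3, 17, 14]
  15 vs larger child 21 at index 5, swap → [43, 40, 21, 33, 19, 15, 3, 17, 14]
extract-max #3 returns 43:
  remove root 43; move last element 14 to root → [14, 40, 21, 33, 19, 15, 3, 17]
  14 vs larger child 40 at index 1, swap → [40, 14, 21, 33, 19, 15, 3, 17]
  14 vs larger child 33 at index 3, swap → [40, 33, 21, 14, 19, 15, 3, 17]
  14 vs only child 17 at index 7, swap → [40, 33, 21, 17, 19, 15, 3, 14]
extract-max #4 returns 40:
  remove root 40; move last element 14 to root → [14, 33, 21, 17, 19, 15, 3]
  14 vs larger child 33 at index 1, swap → [33, 14, 21, 17, 19, 15, 3]
  14 vs larger child 19 at index 4, swap → [33, 19, 21, 17, 14, 15, 3]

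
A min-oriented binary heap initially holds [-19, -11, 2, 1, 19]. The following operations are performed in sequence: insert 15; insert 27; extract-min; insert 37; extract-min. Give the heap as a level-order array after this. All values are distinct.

[1, 19, 2, 27, 37, 15]

insert 15:
  append 15 at index 5 → [-19, -11, 2, 1, 19, 15] (no swap needed)
insert 27:
  append 27 at index 6 → [-19, -11, 2, 1, 19, 15, 27] (no swap needed)
extract-min → returns -19:
  remove root -19; move last element 27 to root → [27, -11, 2, 1, 19, 15]
  27 vs smaller child -11 at index 1, swap → [-11, 27, 2, 1, 19, 15]
  27 vs smaller child 1 at index 3, swap → [-11, 1, 2, 27, 19, 15]
insert 37:
  append 37 at index 6 → [-11, 1, 2, 27, 19, 15, 37] (no swap needed)
extract-min → returns -11:
  remove root -11; move last element 37 to root → [37, 1, 2, 27, 19, 15]
  37 vs smaller child 1 at index 1, swap → [1, 37, 2, 27, 19, 15]
  37 vs smaller child 19 at index 4, swap → [1, 19, 2, 27, 37, 15]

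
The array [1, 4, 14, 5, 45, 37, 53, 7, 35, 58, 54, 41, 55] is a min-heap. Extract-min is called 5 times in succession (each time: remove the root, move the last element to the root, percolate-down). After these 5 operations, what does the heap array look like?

[35, 41, 37, 54, 45, 58, 53, 55]

extract-min #1 returns 1:
  remove root 1; move last element 55 to root → [55, 4, 14, 5, 45, 37, 53, 7, 35, 58, 54, 41]
  55 vs smaller child 4 at index 1, swap → [4, 55, 14, 5, 45, 37, 53, 7, 35, 58, 54, 41]
  55 vs smaller child 5 at index 3, swap → [4, 5, 14, 55, 45, 37, 53, 7, 35, 58, 54, 41]
  55 vs smaller child 7 at index 7, swap → [4, 5, 14, 7, 45, 37, 53, 55, 35, 58, 54, 41]
extract-min #2 returns 4:
  remove root 4; move last element 41 to root → [41, 5, 14, 7, 45, 37, 53, 55, 35, 58, 54]
  41 vs smaller child 5 at index 1, swap → [5, 41, 14, 7, 45, 37, 53, 55, 35, 58, 54]
  41 vs smaller child 7 at index 3, swap → [5, 7, 14, 41, 45, 37, 53, 55, 35, 58, 54]
  41 vs smaller child 35 at index 8, swap → [5, 7, 14, 35, 45, 37, 53, 55, 41, 58, 54]
extract-min #3 returns 5:
  remove root 5; move last element 54 to root → [54, 7, 14, 35, 45, 37, 53, 55, 41, 58]
  54 vs smaller child 7 at index 1, swap → [7, 54, 14, 35, 45, 37, 53, 55, 41, 58]
  54 vs smaller child 35 at index 3, swap → [7, 35, 14, 54, 45, 37, 53, 55, 41, 58]
  54 vs smaller child 41 at index 8, swap → [7, 35, 14, 41, 45, 37, 53, 55, 54, 58]
extract-min #4 returns 7:
  remove root 7; move last element 58 to root → [58, 35, 14, 41, 45, 37, 53, 55, 54]
  58 vs smaller child 14 at index 2, swap → [14, 35, 58, 41, 45, 37, 53, 55, 54]
  58 vs smaller child 37 at index 5, swap → [14, 35, 37, 41, 45, 58, 53, 55, 54]
extract-min #5 returns 14:
  remove root 14; move last element 54 to root → [54, 35, 37, 41, 45, 58, 53, 55]
  54 vs smaller child 35 at index 1, swap → [35, 54, 37, 41, 45, 58, 53, 55]
  54 vs smaller child 41 at index 3, swap → [35, 41, 37, 54, 45, 58, 53, 55]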